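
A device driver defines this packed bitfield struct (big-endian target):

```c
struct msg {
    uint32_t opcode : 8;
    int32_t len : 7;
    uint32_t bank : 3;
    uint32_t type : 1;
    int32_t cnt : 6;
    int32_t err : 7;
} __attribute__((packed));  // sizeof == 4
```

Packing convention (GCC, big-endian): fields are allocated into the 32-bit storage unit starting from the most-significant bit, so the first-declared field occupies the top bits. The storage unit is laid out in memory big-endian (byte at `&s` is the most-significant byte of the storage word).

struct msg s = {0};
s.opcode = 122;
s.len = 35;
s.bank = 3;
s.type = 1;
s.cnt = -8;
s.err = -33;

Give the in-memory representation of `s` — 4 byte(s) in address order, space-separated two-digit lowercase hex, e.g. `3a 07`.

opcode:8 = 122 → 0x7a << 24 → word 0x7a000000
len:7 = 35 → 0x23 << 17 → word 0x7a460000
bank:3 = 3 → 0x3 << 14 → word 0x7a46c000
type:1 = 1 → 0x1 << 13 → word 0x7a46e000
cnt:6 = -8 → 0x38 << 7 → word 0x7a46fc00
err:7 = -33 → 0x5f << 0 → word 0x7a46fc5f
word = 0x7a46fc5f → big-endian bytes:
  [0]=0x7a  [1]=0x46  [2]=0xfc  [3]=0x5f

7a 46 fc 5f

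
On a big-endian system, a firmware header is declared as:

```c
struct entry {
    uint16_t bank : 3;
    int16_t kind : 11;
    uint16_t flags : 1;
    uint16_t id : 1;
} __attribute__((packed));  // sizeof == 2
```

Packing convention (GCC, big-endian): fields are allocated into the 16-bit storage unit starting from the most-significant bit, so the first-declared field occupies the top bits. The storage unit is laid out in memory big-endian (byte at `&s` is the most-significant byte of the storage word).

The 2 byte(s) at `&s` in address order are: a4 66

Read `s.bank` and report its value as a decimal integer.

[0]=0xa4 [1]=0x66 (big-endian) → word 0xa466
bank [13+:3] = (word>>13) & 0x7 = 5  ←
kind [2+:11] = (word>>2) & 0x7ff = 281
flags [1+:1] = (word>>1) & 0x1 = 1
id [0+:1] = (word>>0) & 0x1 = 0

5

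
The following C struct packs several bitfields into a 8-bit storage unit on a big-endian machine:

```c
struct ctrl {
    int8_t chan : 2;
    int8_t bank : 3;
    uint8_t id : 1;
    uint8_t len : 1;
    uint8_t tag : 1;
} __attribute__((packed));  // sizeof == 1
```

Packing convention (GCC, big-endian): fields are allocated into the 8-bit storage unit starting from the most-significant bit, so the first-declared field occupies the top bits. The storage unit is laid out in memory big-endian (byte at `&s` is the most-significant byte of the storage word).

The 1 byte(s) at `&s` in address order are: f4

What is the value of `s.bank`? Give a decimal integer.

-2

[0]=0xf4 (big-endian) → word 0xf4
chan:2 @ bit 6 → (0xf4>>6)&0x3 = 0x3
bank:3 @ bit 3 → (0xf4>>3)&0x7 = 0x6  ←
id:1 @ bit 2 → (0xf4>>2)&0x1 = 0x1
len:1 @ bit 1 → (0xf4>>1)&0x1 = 0x0
tag:1 @ bit 0 → (0xf4>>0)&0x1 = 0x0
bank signed 3b, MSB=1: 6 - 8 = -2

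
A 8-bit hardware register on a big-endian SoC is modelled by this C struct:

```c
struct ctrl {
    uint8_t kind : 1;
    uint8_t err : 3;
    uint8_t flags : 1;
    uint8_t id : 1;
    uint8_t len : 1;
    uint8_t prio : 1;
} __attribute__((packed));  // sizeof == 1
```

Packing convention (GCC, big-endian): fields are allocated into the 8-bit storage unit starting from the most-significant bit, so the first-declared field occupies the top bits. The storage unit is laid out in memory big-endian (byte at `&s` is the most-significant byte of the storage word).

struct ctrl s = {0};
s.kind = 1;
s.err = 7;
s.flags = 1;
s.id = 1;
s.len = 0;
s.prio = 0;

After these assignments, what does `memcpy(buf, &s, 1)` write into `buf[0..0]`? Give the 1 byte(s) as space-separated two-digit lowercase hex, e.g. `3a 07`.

kind:1 = 1 → 0x1 << 7 → word 0x80
err:3 = 7 → 0x7 << 4 → word 0xf0
flags:1 = 1 → 0x1 << 3 → word 0xf8
id:1 = 1 → 0x1 << 2 → word 0xfc
len:1 = 0 → 0x0 << 1 → word 0xfc
prio:1 = 0 → 0x0 << 0 → word 0xfc
word = 0xfc → big-endian bytes:
  [0]=0xfc

fc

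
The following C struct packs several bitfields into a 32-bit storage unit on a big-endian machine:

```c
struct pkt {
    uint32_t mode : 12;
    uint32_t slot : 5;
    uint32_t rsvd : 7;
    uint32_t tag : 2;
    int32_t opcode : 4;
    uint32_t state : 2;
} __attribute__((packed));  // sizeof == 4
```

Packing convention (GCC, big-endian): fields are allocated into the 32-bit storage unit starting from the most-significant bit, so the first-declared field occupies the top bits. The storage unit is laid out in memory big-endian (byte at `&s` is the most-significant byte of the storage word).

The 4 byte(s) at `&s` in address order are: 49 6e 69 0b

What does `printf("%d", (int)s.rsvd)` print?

[0]=0x49 [1]=0x6e [2]=0x69 [3]=0x0b (big-endian) → word 0x496e690b
mode:12 @ bit 20 → (0x496e690b>>20)&0xfff = 0x496
slot:5 @ bit 15 → (0x496e690b>>15)&0x1f = 0x1c
rsvd:7 @ bit 8 → (0x496e690b>>8)&0x7f = 0x69  ←
tag:2 @ bit 6 → (0x496e690b>>6)&0x3 = 0x0
opcode:4 @ bit 2 → (0x496e690b>>2)&0xf = 0x2
state:2 @ bit 0 → (0x496e690b>>0)&0x3 = 0x3

105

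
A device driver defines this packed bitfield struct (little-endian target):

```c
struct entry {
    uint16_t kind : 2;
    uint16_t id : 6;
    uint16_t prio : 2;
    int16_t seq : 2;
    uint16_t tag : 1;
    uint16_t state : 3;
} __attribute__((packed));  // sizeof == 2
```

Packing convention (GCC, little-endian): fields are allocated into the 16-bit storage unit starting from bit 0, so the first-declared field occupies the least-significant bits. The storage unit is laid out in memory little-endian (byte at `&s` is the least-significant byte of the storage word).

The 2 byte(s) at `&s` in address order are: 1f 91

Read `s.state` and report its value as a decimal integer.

4

[0]=0x1f [1]=0x91 (little-endian) → word 0x911f
kind [0+:2] = (word>>0) & 0x3 = 3
id [2+:6] = (word>>2) & 0x3f = 7
prio [8+:2] = (word>>8) & 0x3 = 1
seq [10+:2] = (word>>10) & 0x3 = 0
tag [12+:1] = (word>>12) & 0x1 = 1
state [13+:3] = (word>>13) & 0x7 = 4  ←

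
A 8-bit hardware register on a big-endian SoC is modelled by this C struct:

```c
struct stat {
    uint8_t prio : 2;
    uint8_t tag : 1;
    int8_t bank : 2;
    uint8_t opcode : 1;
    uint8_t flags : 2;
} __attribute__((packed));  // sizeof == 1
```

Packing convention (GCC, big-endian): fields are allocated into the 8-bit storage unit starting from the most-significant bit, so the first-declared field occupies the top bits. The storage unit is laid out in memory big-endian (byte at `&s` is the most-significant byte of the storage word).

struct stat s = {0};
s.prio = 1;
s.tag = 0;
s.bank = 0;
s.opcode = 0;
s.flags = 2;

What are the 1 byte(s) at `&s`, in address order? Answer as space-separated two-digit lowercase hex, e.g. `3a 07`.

42

prio:2 = 1 → 0x1 << 6 → word 0x40
tag:1 = 0 → 0x0 << 5 → word 0x40
bank:2 = 0 → 0x0 << 3 → word 0x40
opcode:1 = 0 → 0x0 << 2 → word 0x40
flags:2 = 2 → 0x2 << 0 → word 0x42
word = 0x42 → big-endian bytes:
  [0]=0x42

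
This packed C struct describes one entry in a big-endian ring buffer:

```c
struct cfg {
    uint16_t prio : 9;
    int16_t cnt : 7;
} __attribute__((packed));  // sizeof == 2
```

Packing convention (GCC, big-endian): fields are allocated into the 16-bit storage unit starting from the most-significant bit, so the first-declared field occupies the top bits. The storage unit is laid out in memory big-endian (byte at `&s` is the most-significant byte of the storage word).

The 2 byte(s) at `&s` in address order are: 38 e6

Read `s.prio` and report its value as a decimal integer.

[0]=0x38 [1]=0xe6 (big-endian) → word 0x38e6
prio [7+:9] = (word>>7) & 0x1ff = 113  ←
cnt [0+:7] = (word>>0) & 0x7f = 102

113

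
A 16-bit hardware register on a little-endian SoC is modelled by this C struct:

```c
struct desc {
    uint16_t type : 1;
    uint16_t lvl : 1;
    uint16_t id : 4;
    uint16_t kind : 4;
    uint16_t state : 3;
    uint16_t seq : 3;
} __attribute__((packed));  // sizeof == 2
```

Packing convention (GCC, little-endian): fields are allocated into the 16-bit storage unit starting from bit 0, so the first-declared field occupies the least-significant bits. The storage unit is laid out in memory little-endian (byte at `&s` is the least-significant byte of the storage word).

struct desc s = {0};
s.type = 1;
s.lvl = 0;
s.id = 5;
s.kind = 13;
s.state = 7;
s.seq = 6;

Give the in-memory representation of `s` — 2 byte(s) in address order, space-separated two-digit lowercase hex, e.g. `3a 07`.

type:1 = 1 → 0x1 << 0 → word 0x0001
lvl:1 = 0 → 0x0 << 1 → word 0x0001
id:4 = 5 → 0x5 << 2 → word 0x0015
kind:4 = 13 → 0xd << 6 → word 0x0355
state:3 = 7 → 0x7 << 10 → word 0x1f55
seq:3 = 6 → 0x6 << 13 → word 0xdf55
word = 0xdf55 → little-endian bytes:
  [0]=0x55  [1]=0xdf

55 df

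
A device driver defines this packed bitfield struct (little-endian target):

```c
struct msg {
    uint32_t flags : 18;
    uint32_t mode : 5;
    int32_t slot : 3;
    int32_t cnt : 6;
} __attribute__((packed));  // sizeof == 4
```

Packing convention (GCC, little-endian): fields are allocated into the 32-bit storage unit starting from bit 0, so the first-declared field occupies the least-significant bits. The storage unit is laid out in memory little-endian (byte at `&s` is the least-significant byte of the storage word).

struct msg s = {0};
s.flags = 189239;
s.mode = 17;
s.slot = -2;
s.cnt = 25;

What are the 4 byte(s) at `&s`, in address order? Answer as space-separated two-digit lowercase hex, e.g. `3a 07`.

37 e3 46 67

[0+:18] flags=189239 & 0x3ffff = 0x2e337; word=0x0002e337
[18+:5] mode=17 & 0x1f = 0x11; word=0x0046e337
[23+:3] slot=-2 & 0x7 = 0x6; word=0x0346e337
[26+:6] cnt=25 & 0x3f = 0x19; word=0x6746e337
word = 0x6746e337 → little-endian bytes:
  [0]=0x37  [1]=0xe3  [2]=0x46  [3]=0x67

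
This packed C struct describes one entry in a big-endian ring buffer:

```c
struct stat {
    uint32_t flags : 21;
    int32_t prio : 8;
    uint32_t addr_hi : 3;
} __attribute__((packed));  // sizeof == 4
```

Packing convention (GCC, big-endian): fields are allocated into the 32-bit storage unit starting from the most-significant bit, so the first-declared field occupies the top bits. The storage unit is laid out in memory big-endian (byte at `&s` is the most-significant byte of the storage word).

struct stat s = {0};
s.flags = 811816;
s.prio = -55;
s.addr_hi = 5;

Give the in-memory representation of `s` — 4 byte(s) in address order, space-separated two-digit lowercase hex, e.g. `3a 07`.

63 19 46 4d

[11+:21] flags=811816 & 0x1fffff = 0xc6328; word=0x63194000
[3+:8] prio=-55 & 0xff = 0xc9; word=0x63194648
[0+:3] addr_hi=5 & 0x7 = 0x5; word=0x6319464d
word = 0x6319464d → big-endian bytes:
  [0]=0x63  [1]=0x19  [2]=0x46  [3]=0x4d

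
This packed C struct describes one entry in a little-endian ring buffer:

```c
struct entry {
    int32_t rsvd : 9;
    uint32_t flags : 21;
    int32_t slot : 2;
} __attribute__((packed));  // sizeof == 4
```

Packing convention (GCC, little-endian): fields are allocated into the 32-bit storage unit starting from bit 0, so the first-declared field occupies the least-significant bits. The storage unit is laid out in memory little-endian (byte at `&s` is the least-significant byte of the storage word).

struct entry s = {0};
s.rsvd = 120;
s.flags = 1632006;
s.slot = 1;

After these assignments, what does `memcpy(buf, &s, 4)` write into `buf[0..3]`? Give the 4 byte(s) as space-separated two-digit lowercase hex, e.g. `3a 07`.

rsvd (9b) val=120 bits=0x78 at bit 0: 0x00000078
flags (21b) val=1632006 bits=0x18e706 at bit 9: 0x31ce0c78
slot (2b) val=1 bits=0x1 at bit 30: 0x71ce0c78
word = 0x71ce0c78 → little-endian bytes:
  [0]=0x78  [1]=0x0c  [2]=0xce  [3]=0x71

78 0c ce 71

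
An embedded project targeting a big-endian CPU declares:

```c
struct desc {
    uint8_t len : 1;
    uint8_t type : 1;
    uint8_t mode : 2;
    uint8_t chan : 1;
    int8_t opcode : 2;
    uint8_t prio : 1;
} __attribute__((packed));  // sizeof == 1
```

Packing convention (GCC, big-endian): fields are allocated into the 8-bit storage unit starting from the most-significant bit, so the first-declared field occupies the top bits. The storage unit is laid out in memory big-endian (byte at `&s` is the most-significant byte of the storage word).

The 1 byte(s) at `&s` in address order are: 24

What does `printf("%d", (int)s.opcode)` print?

-2

[0]=0x24 (big-endian) → word 0x24
len [7+:1] = (word>>7) & 0x1 = 0
type [6+:1] = (word>>6) & 0x1 = 0
mode [4+:2] = (word>>4) & 0x3 = 2
chan [3+:1] = (word>>3) & 0x1 = 0
opcode [1+:2] = (word>>1) & 0x3 = 2  ←
prio [0+:1] = (word>>0) & 0x1 = 0
opcode signed 2b, MSB=1: 2 - 4 = -2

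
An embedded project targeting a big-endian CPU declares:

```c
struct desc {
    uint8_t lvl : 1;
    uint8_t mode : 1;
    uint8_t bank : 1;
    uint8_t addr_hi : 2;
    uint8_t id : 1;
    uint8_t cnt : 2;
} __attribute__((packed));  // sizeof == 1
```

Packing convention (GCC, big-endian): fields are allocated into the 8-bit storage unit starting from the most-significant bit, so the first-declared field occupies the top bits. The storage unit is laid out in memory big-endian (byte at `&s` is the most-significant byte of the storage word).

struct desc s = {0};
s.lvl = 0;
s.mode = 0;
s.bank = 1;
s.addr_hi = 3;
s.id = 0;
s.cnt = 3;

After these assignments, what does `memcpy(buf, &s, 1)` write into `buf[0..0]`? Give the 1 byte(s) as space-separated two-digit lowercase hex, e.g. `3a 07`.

3b

[7+:1] lvl=0 & 0x1 = 0x0; word=0x00
[6+:1] mode=0 & 0x1 = 0x0; word=0x00
[5+:1] bank=1 & 0x1 = 0x1; word=0x20
[3+:2] addr_hi=3 & 0x3 = 0x3; word=0x38
[2+:1] id=0 & 0x1 = 0x0; word=0x38
[0+:2] cnt=3 & 0x3 = 0x3; word=0x3b
word = 0x3b → big-endian bytes:
  [0]=0x3b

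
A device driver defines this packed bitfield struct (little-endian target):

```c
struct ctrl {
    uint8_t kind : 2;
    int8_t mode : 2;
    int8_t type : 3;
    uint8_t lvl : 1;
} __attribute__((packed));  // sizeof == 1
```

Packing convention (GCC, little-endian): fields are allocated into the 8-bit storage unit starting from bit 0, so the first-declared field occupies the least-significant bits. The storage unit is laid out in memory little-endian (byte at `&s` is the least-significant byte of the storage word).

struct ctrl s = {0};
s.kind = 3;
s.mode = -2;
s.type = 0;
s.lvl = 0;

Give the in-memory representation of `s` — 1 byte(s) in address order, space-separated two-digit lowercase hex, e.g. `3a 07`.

kind:2 = 3 → 0x3 << 0 → word 0x03
mode:2 = -2 → 0x2 << 2 → word 0x0b
type:3 = 0 → 0x0 << 4 → word 0x0b
lvl:1 = 0 → 0x0 << 7 → word 0x0b
word = 0x0b → little-endian bytes:
  [0]=0x0b

0b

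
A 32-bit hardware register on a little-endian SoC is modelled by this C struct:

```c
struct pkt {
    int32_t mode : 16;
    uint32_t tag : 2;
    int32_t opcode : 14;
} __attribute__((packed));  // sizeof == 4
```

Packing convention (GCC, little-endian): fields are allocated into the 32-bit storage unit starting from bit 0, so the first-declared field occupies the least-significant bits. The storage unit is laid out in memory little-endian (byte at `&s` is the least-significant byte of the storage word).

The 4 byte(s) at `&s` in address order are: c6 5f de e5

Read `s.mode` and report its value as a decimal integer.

24518

[0]=0xc6 [1]=0x5f [2]=0xde [3]=0xe5 (little-endian) → word 0xe5de5fc6
mode:16 @ bit 0 → (0xe5de5fc6>>0)&0xffff = 0x5fc6  ←
tag:2 @ bit 16 → (0xe5de5fc6>>16)&0x3 = 0x2
opcode:14 @ bit 18 → (0xe5de5fc6>>18)&0x3fff = 0x3977
mode signed 16b, MSB=0: value = 24518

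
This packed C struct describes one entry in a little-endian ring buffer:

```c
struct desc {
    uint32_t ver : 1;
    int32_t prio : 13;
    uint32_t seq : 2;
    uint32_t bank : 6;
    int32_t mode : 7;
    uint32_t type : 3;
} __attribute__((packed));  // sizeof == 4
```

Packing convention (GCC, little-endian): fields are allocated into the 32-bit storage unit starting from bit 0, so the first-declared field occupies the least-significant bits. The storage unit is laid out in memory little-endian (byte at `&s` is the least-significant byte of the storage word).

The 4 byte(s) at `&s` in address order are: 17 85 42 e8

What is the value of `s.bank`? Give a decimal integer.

[0]=0x17 [1]=0x85 [2]=0x42 [3]=0xe8 (little-endian) → word 0xe8428517
ver:1 @ bit 0 → (0xe8428517>>0)&0x1 = 0x1
prio:13 @ bit 1 → (0xe8428517>>1)&0x1fff = 0x28b
seq:2 @ bit 14 → (0xe8428517>>14)&0x3 = 0x2
bank:6 @ bit 16 → (0xe8428517>>16)&0x3f = 0x2  ←
mode:7 @ bit 22 → (0xe8428517>>22)&0x7f = 0x21
type:3 @ bit 29 → (0xe8428517>>29)&0x7 = 0x7

2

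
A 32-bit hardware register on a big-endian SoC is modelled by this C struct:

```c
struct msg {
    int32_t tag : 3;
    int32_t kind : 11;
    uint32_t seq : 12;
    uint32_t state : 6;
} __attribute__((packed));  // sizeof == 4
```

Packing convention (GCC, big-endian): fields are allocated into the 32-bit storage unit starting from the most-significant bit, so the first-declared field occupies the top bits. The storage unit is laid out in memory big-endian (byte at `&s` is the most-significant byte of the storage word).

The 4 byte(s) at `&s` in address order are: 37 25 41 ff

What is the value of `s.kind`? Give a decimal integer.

[0]=0x37 [1]=0x25 [2]=0x41 [3]=0xff (big-endian) → word 0x372541ff
tag:3 @ bit 29 → (0x372541ff>>29)&0x7 = 0x1
kind:11 @ bit 18 → (0x372541ff>>18)&0x7ff = 0x5c9  ←
seq:12 @ bit 6 → (0x372541ff>>6)&0xfff = 0x507
state:6 @ bit 0 → (0x372541ff>>0)&0x3f = 0x3f
kind signed 11b, MSB=1: 1481 - 2048 = -567

-567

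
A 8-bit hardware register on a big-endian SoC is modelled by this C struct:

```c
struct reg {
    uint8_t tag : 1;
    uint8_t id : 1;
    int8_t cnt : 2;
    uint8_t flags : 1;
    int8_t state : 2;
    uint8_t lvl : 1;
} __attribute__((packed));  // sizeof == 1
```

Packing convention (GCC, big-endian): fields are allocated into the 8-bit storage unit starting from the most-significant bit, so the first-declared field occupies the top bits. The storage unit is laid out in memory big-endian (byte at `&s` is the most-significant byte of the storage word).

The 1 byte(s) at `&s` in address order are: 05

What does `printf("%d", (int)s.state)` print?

[0]=0x05 (big-endian) → word 0x05
tag [7+:1] = (word>>7) & 0x1 = 0
id [6+:1] = (word>>6) & 0x1 = 0
cnt [4+:2] = (word>>4) & 0x3 = 0
flags [3+:1] = (word>>3) & 0x1 = 0
state [1+:2] = (word>>1) & 0x3 = 2  ←
lvl [0+:1] = (word>>0) & 0x1 = 1
state signed 2b, MSB=1: 2 - 4 = -2

-2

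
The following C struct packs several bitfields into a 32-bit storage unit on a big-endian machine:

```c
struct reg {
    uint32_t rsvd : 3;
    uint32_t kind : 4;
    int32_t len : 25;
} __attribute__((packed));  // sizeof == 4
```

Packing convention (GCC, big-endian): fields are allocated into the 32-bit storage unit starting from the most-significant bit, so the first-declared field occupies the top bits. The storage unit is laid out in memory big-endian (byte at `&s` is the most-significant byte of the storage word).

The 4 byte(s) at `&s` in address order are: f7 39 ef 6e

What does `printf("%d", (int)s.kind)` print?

[0]=0xf7 [1]=0x39 [2]=0xef [3]=0x6e (big-endian) → word 0xf739ef6e
rsvd:3 @ bit 29 → (0xf739ef6e>>29)&0x7 = 0x7
kind:4 @ bit 25 → (0xf739ef6e>>25)&0xf = 0xb  ←
len:25 @ bit 0 → (0xf739ef6e>>0)&0x1ffffff = 0x139ef6e

11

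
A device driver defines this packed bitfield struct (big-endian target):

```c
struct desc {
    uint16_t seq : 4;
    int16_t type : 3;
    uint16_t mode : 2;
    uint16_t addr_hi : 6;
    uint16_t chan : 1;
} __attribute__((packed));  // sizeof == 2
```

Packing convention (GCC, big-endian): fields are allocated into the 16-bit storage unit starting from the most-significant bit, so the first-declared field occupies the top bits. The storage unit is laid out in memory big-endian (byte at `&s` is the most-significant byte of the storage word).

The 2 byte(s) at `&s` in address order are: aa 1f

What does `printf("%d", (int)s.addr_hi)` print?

[0]=0xaa [1]=0x1f (big-endian) → word 0xaa1f
seq [12+:4] = (word>>12) & 0xf = 10
type [9+:3] = (word>>9) & 0x7 = 5
mode [7+:2] = (word>>7) & 0x3 = 0
addr_hi [1+:6] = (word>>1) & 0x3f = 15  ←
chan [0+:1] = (word>>0) & 0x1 = 1

15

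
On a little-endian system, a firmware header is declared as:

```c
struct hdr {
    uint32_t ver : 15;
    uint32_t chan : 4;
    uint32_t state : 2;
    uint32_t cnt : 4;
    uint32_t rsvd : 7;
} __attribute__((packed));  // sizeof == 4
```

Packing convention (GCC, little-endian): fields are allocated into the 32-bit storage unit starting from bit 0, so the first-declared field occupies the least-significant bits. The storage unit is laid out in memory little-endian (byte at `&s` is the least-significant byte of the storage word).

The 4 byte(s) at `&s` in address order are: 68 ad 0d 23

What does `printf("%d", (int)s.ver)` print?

[0]=0x68 [1]=0xad [2]=0x0d [3]=0x23 (little-endian) → word 0x230dad68
ver [0+:15] = (word>>0) & 0x7fff = 11624  ←
chan [15+:4] = (word>>15) & 0xf = 11
state [19+:2] = (word>>19) & 0x3 = 1
cnt [21+:4] = (word>>21) & 0xf = 8
rsvd [25+:7] = (word>>25) & 0x7f = 17

11624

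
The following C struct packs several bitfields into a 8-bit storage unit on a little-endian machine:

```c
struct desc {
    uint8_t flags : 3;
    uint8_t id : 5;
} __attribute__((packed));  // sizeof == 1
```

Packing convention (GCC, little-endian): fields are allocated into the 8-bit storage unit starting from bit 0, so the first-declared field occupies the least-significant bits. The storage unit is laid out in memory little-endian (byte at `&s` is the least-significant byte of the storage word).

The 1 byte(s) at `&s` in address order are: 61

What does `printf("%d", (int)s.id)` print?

12

[0]=0x61 (little-endian) → word 0x61
flags:3 @ bit 0 → (0x61>>0)&0x7 = 0x1
id:5 @ bit 3 → (0x61>>3)&0x1f = 0xc  ←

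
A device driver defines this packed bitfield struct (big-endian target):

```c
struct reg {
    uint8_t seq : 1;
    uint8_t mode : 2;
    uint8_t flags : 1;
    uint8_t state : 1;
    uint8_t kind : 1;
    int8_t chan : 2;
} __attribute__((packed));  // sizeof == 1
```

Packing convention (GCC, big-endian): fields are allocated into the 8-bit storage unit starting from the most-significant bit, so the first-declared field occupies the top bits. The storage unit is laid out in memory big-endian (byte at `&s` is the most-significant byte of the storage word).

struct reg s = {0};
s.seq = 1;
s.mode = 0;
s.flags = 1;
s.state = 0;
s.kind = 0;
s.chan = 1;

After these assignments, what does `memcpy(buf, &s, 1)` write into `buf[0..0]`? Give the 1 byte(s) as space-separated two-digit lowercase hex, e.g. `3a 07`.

seq (1b) val=1 bits=0x1 at bit 7: 0x80
mode (2b) val=0 bits=0x0 at bit 5: 0x80
flags (1b) val=1 bits=0x1 at bit 4: 0x90
state (1b) val=0 bits=0x0 at bit 3: 0x90
kind (1b) val=0 bits=0x0 at bit 2: 0x90
chan (2b) val=1 bits=0x1 at bit 0: 0x91
word = 0x91 → big-endian bytes:
  [0]=0x91

91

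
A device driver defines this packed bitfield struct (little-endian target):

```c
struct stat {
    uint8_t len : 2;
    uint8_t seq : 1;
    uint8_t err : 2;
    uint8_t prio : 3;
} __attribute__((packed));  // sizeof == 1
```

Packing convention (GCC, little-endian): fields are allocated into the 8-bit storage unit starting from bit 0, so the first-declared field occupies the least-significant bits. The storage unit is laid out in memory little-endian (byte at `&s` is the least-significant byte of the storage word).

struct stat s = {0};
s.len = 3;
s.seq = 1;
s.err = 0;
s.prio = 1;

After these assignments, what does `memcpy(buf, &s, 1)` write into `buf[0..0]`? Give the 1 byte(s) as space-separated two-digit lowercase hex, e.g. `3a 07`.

[0+:2] len=3 & 0x3 = 0x3; word=0x03
[2+:1] seq=1 & 0x1 = 0x1; word=0x07
[3+:2] err=0 & 0x3 = 0x0; word=0x07
[5+:3] prio=1 & 0x7 = 0x1; word=0x27
word = 0x27 → little-endian bytes:
  [0]=0x27

27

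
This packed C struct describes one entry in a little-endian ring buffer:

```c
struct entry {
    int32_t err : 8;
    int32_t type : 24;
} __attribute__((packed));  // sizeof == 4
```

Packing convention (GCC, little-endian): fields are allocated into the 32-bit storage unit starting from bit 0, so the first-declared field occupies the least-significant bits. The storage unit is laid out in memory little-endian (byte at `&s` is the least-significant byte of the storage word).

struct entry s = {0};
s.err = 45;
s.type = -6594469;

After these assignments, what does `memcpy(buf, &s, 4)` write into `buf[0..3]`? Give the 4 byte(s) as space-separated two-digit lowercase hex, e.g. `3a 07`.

err (8b) val=45 bits=0x2d at bit 0: 0x0000002d
type (24b) val=-6594469 bits=0x9b605b at bit 8: 0x9b605b2d
word = 0x9b605b2d → little-endian bytes:
  [0]=0x2d  [1]=0x5b  [2]=0x60  [3]=0x9b

2d 5b 60 9b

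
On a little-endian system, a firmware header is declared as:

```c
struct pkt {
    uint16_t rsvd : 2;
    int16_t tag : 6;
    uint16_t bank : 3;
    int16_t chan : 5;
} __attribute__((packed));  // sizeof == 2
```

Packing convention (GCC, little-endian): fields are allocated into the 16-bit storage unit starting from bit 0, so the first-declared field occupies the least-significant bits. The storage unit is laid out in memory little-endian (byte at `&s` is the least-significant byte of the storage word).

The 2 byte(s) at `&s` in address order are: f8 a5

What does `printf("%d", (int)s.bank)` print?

[0]=0xf8 [1]=0xa5 (little-endian) → word 0xa5f8
rsvd [0+:2] = (word>>0) & 0x3 = 0
tag [2+:6] = (word>>2) & 0x3f = 62
bank [8+:3] = (word>>8) & 0x7 = 5  ←
chan [11+:5] = (word>>11) & 0x1f = 20

5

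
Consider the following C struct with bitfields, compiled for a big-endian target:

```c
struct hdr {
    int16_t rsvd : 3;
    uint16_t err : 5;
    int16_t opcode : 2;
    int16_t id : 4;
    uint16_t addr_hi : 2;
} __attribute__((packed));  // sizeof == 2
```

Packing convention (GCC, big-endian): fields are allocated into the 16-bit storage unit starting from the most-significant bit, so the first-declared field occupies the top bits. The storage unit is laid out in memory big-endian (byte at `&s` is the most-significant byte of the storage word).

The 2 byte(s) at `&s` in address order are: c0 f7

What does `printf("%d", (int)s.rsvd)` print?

[0]=0xc0 [1]=0xf7 (big-endian) → word 0xc0f7
rsvd:3 @ bit 13 → (0xc0f7>>13)&0x7 = 0x6  ←
err:5 @ bit 8 → (0xc0f7>>8)&0x1f = 0x0
opcode:2 @ bit 6 → (0xc0f7>>6)&0x3 = 0x3
id:4 @ bit 2 → (0xc0f7>>2)&0xf = 0xd
addr_hi:2 @ bit 0 → (0xc0f7>>0)&0x3 = 0x3
rsvd signed 3b, MSB=1: 6 - 8 = -2

-2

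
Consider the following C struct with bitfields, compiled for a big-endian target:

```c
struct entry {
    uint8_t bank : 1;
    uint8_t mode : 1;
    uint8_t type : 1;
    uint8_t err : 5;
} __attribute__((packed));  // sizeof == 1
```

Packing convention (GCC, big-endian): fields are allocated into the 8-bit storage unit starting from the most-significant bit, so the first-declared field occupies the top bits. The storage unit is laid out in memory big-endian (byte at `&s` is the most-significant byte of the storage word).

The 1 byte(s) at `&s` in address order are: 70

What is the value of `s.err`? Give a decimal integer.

[0]=0x70 (big-endian) → word 0x70
bank [7+:1] = (word>>7) & 0x1 = 0
mode [6+:1] = (word>>6) & 0x1 = 1
type [5+:1] = (word>>5) & 0x1 = 1
err [0+:5] = (word>>0) & 0x1f = 16  ←

16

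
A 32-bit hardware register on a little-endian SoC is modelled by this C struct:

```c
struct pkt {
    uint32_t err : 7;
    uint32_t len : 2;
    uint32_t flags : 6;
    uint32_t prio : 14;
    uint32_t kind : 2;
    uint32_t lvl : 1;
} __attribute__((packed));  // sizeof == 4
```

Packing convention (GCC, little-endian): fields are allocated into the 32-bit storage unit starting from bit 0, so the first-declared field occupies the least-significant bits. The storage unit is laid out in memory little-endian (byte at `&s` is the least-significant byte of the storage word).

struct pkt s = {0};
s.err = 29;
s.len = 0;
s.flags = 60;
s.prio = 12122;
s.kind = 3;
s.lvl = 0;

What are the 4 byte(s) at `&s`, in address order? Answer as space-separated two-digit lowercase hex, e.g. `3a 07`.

1d 78 ad 77

[0+:7] err=29 & 0x7f = 0x1d; word=0x0000001d
[7+:2] len=0 & 0x3 = 0x0; word=0x0000001d
[9+:6] flags=60 & 0x3f = 0x3c; word=0x0000781d
[15+:14] prio=12122 & 0x3fff = 0x2f5a; word=0x17ad781d
[29+:2] kind=3 & 0x3 = 0x3; word=0x77ad781d
[31+:1] lvl=0 & 0x1 = 0x0; word=0x77ad781d
word = 0x77ad781d → little-endian bytes:
  [0]=0x1d  [1]=0x78  [2]=0xad  [3]=0x77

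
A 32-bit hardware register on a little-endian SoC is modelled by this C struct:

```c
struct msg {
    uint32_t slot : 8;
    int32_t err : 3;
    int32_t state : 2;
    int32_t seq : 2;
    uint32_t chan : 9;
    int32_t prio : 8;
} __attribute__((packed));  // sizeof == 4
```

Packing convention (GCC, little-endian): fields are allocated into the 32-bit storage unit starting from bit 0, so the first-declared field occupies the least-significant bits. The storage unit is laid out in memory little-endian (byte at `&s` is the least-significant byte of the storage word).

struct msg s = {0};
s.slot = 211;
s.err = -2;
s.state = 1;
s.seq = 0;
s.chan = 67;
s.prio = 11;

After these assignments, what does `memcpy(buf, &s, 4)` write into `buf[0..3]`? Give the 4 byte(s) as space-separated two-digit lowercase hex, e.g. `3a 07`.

d3 8e 21 0b

slot:8 = 211 → 0xd3 << 0 → word 0x000000d3
err:3 = -2 → 0x6 << 8 → word 0x000006d3
state:2 = 1 → 0x1 << 11 → word 0x00000ed3
seq:2 = 0 → 0x0 << 13 → word 0x00000ed3
chan:9 = 67 → 0x43 << 15 → word 0x00218ed3
prio:8 = 11 → 0xb << 24 → word 0x0b218ed3
word = 0x0b218ed3 → little-endian bytes:
  [0]=0xd3  [1]=0x8e  [2]=0x21  [3]=0x0b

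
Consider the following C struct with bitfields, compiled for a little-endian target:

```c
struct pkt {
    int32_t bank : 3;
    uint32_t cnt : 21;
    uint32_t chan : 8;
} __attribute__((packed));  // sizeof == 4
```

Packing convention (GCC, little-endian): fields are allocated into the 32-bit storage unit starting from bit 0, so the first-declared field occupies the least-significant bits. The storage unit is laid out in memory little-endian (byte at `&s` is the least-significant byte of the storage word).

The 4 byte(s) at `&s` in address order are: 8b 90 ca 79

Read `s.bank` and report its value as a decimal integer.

3

[0]=0x8b [1]=0x90 [2]=0xca [3]=0x79 (little-endian) → word 0x79ca908b
bank [0+:3] = (word>>0) & 0x7 = 3  ←
cnt [3+:21] = (word>>3) & 0x1fffff = 1659409
chan [24+:8] = (word>>24) & 0xff = 121
bank signed 3b, MSB=0: value = 3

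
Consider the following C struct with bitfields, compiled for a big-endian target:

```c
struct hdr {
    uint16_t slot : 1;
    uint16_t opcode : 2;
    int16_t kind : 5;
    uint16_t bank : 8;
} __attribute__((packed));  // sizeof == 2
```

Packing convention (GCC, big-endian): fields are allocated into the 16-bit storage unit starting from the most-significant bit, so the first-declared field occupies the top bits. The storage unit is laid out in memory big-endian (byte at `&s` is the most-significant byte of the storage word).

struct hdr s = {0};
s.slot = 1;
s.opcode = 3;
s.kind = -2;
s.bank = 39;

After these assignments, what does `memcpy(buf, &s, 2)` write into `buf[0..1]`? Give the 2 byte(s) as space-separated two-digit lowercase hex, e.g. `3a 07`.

slot:1 = 1 → 0x1 << 15 → word 0x8000
opcode:2 = 3 → 0x3 << 13 → word 0xe000
kind:5 = -2 → 0x1e << 8 → word 0xfe00
bank:8 = 39 → 0x27 << 0 → word 0xfe27
word = 0xfe27 → big-endian bytes:
  [0]=0xfe  [1]=0x27

fe 27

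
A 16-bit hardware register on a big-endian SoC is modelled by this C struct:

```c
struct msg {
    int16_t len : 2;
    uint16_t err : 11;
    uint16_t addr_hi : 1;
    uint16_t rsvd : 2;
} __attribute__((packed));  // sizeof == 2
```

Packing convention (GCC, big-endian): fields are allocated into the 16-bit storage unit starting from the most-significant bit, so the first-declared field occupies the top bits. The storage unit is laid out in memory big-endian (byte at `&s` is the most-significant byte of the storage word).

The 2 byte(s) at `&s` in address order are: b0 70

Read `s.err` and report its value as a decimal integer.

[0]=0xb0 [1]=0x70 (big-endian) → word 0xb070
len:2 @ bit 14 → (0xb070>>14)&0x3 = 0x2
err:11 @ bit 3 → (0xb070>>3)&0x7ff = 0x60e  ←
addr_hi:1 @ bit 2 → (0xb070>>2)&0x1 = 0x0
rsvd:2 @ bit 0 → (0xb070>>0)&0x3 = 0x0

1550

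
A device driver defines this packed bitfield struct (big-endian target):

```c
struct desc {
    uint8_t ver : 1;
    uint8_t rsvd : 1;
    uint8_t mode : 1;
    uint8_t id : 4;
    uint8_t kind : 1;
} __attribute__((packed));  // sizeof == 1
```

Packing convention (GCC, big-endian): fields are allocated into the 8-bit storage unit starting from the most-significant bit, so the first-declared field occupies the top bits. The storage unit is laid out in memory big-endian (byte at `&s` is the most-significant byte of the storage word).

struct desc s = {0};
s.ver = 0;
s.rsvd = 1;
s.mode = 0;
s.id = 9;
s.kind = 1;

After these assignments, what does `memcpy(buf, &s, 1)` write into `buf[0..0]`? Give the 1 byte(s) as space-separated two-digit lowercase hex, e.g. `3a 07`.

53

ver (1b) val=0 bits=0x0 at bit 7: 0x00
rsvd (1b) val=1 bits=0x1 at bit 6: 0x40
mode (1b) val=0 bits=0x0 at bit 5: 0x40
id (4b) val=9 bits=0x9 at bit 1: 0x52
kind (1b) val=1 bits=0x1 at bit 0: 0x53
word = 0x53 → big-endian bytes:
  [0]=0x53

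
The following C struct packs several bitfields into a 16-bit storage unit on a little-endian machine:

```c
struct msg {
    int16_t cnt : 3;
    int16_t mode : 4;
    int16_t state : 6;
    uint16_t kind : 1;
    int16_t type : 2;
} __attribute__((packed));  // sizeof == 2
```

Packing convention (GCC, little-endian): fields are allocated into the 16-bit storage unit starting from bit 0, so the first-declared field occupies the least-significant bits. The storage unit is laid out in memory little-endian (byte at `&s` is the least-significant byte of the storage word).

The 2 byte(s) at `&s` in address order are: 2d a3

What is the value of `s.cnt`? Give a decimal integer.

[0]=0x2d [1]=0xa3 (little-endian) → word 0xa32d
cnt [0+:3] = (word>>0) & 0x7 = 5  ←
mode [3+:4] = (word>>3) & 0xf = 5
state [7+:6] = (word>>7) & 0x3f = 6
kind [13+:1] = (word>>13) & 0x1 = 1
type [14+:2] = (word>>14) & 0x3 = 2
cnt signed 3b, MSB=1: 5 - 8 = -3

-3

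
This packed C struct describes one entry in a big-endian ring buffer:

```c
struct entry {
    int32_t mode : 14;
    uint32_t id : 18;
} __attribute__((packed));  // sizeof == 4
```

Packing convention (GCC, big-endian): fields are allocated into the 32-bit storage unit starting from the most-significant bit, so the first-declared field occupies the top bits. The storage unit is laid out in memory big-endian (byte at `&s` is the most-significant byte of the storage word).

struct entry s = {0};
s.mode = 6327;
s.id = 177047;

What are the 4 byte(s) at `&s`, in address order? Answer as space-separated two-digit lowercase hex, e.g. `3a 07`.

[18+:14] mode=6327 & 0x3fff = 0x18b7; word=0x62dc0000
[0+:18] id=177047 & 0x3ffff = 0x2b397; word=0x62deb397
word = 0x62deb397 → big-endian bytes:
  [0]=0x62  [1]=0xde  [2]=0xb3  [3]=0x97

62 de b3 97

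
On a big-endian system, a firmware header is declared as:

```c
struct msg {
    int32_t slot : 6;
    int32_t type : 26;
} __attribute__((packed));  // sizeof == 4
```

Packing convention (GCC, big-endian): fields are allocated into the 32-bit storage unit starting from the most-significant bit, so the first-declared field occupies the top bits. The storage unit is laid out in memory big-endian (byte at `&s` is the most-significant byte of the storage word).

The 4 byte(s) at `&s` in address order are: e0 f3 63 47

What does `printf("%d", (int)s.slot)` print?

-8

[0]=0xe0 [1]=0xf3 [2]=0x63 [3]=0x47 (big-endian) → word 0xe0f36347
slot [26+:6] = (word>>26) & 0x3f = 56  ←
type [0+:26] = (word>>0) & 0x3ffffff = 15950663
slot signed 6b, MSB=1: 56 - 64 = -8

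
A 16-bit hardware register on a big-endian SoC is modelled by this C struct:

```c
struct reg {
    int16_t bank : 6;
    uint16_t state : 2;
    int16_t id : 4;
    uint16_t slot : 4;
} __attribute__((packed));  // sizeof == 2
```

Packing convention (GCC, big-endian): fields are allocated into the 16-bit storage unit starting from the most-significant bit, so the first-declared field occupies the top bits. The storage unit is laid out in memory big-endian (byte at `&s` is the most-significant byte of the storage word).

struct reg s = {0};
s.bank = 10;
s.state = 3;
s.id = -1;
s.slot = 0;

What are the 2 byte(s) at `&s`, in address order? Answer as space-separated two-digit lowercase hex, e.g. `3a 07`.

bank:6 = 10 → 0xa << 10 → word 0x2800
state:2 = 3 → 0x3 << 8 → word 0x2b00
id:4 = -1 → 0xf << 4 → word 0x2bf0
slot:4 = 0 → 0x0 << 0 → word 0x2bf0
word = 0x2bf0 → big-endian bytes:
  [0]=0x2b  [1]=0xf0

2b f0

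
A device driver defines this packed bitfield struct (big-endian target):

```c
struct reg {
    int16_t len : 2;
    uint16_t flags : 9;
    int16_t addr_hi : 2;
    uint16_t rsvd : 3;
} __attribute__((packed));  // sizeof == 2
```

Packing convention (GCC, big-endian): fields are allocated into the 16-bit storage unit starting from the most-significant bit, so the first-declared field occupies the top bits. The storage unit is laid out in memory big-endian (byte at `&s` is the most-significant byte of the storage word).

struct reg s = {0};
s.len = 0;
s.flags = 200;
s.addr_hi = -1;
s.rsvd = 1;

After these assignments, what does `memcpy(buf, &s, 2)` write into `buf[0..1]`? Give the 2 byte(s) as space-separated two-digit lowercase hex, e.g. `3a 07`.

19 19

len (2b) val=0 bits=0x0 at bit 14: 0x0000
flags (9b) val=200 bits=0xc8 at bit 5: 0x1900
addr_hi (2b) val=-1 bits=0x3 at bit 3: 0x1918
rsvd (3b) val=1 bits=0x1 at bit 0: 0x1919
word = 0x1919 → big-endian bytes:
  [0]=0x19  [1]=0x19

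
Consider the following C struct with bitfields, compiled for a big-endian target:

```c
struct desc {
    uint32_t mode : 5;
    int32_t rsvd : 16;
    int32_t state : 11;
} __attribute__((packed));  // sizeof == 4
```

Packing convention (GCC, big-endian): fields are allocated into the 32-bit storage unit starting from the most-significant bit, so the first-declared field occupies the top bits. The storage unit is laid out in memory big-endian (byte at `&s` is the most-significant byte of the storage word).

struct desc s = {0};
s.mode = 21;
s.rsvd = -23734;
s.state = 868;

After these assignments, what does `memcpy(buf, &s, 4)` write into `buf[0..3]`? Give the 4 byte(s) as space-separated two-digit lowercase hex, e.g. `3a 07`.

mode:5 = 21 → 0x15 << 27 → word 0xa8000000
rsvd:16 = -23734 → 0xa34a << 11 → word 0xad1a5000
state:11 = 868 → 0x364 << 0 → word 0xad1a5364
word = 0xad1a5364 → big-endian bytes:
  [0]=0xad  [1]=0x1a  [2]=0x53  [3]=0x64

ad 1a 53 64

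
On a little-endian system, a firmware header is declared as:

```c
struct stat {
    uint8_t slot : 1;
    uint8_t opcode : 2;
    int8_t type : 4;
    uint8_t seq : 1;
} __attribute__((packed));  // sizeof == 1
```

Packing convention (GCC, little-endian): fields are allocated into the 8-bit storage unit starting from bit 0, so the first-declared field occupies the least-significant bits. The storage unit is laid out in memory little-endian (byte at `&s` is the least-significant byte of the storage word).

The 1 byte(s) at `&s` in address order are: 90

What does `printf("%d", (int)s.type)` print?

2

[0]=0x90 (little-endian) → word 0x90
slot [0+:1] = (word>>0) & 0x1 = 0
opcode [1+:2] = (word>>1) & 0x3 = 0
type [3+:4] = (word>>3) & 0xf = 2  ←
seq [7+:1] = (word>>7) & 0x1 = 1
type signed 4b, MSB=0: value = 2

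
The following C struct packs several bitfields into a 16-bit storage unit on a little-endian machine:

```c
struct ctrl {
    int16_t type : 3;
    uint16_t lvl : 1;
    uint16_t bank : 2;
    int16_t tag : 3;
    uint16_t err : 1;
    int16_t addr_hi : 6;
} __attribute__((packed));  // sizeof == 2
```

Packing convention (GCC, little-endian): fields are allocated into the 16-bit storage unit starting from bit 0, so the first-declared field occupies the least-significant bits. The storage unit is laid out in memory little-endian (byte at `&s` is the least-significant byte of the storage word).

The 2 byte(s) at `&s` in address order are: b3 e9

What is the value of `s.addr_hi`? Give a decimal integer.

-6

[0]=0xb3 [1]=0xe9 (little-endian) → word 0xe9b3
type [0+:3] = (word>>0) & 0x7 = 3
lvl [3+:1] = (word>>3) & 0x1 = 0
bank [4+:2] = (word>>4) & 0x3 = 3
tag [6+:3] = (word>>6) & 0x7 = 6
err [9+:1] = (word>>9) & 0x1 = 0
addr_hi [10+:6] = (word>>10) & 0x3f = 58  ←
addr_hi signed 6b, MSB=1: 58 - 64 = -6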